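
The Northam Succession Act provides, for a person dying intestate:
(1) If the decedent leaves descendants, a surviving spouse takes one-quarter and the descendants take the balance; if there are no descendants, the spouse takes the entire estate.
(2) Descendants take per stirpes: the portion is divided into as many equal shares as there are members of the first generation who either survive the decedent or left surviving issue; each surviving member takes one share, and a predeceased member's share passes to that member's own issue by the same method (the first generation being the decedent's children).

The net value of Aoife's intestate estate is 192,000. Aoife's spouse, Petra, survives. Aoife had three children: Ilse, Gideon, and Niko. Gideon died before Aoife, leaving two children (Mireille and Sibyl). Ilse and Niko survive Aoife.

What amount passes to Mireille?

Petra takes one-quarter of 192,000 = 48,000. The remaining 144,000 passes to the descendants.
The descendants' portion (144,000) is divided into 3 shares of 48,000: Ilse and Niko each take 48,000; Gideon's 48,000 share passes to Gideon's issue.
Gideon's share (48,000) is divided into 2 shares of 24,000: Mireille and Sibyl each take 24,000.

Mireille receives 24,000.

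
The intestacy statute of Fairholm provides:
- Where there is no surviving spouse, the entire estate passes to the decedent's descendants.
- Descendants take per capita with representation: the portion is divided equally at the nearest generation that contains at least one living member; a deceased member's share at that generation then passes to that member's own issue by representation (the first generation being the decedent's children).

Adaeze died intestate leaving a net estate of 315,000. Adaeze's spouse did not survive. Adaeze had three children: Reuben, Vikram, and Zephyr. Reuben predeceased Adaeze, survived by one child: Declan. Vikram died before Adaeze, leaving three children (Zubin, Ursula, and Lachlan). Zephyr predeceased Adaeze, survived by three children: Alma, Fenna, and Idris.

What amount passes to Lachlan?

Lachlan receives 45,000.

The entire 315,000 passes to the descendants.
No child survives, so the initial division is made at the grandchildren's generation.
That amount (315,000) is divided into 7 shares of 45,000: Declan, Zubin, Ursula, Lachlan, Alma, Fenna, and Idris each take 45,000.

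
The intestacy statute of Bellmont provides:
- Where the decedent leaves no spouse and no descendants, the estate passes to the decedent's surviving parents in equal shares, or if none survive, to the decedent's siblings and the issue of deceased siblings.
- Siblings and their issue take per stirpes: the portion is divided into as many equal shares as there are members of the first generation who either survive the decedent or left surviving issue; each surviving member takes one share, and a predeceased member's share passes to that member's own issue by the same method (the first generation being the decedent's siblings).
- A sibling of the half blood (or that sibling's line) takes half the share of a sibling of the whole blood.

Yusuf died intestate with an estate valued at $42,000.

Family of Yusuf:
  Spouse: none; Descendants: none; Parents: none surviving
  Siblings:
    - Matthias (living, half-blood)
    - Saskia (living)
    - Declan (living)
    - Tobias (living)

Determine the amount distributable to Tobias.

Tobias receives $12,000.

The entire $42,000 passes to the siblings and their issue.
Counting each half-blood sibling's line as half a unit, there are 7/2 units in $42,000, so one unit is $12,000. Whole-blood lines (Saskia, Declan, and Tobias) take $12,000 each; half-blood lines (Matthias) take $6,000 each.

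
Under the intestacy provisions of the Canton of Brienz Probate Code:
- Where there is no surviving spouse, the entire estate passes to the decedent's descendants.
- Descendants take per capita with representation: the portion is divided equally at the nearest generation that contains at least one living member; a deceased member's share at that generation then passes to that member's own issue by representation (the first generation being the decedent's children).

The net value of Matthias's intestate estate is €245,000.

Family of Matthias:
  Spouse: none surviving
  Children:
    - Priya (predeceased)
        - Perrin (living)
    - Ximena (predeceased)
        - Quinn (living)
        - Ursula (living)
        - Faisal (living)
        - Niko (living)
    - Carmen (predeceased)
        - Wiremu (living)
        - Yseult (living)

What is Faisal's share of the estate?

Faisal receives €35,000.

The entire €245,000 passes to the descendants.
No child survives, so the initial division is made at the grandchildren's generation.
That amount (€245,000) is divided into 7 shares of €35,000: Perrin, Quinn, Ursula, Faisal, Niko, Wiremu, and Yseult each take €35,000.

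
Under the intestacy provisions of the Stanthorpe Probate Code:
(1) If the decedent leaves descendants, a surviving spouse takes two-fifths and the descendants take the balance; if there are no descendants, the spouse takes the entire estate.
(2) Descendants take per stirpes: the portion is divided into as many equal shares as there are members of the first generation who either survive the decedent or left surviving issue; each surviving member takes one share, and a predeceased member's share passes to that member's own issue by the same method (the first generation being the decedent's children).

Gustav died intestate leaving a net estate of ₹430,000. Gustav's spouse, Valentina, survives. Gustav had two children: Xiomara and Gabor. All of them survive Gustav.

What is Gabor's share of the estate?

Gabor receives ₹129,000.

Valentina takes two-fifths of ₹430,000 = ₹172,000. The remaining ₹258,000 passes to the descendants.
The descendants' portion (₹258,000) is divided into 2 shares of ₹129,000: Xiomara and Gabor each take ₹129,000.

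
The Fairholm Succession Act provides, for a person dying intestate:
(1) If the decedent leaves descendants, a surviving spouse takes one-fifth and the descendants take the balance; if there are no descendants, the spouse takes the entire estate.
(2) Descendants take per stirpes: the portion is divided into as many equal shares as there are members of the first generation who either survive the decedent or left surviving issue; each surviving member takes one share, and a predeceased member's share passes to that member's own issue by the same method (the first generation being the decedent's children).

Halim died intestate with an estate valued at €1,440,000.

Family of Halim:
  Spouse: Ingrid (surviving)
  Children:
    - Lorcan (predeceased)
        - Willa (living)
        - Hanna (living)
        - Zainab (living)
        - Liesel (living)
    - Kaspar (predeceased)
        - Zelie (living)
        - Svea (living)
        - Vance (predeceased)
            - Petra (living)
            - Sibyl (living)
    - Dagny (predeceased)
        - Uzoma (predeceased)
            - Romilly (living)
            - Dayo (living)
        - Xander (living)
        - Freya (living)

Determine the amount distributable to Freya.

Ingrid takes one-fifth of €1,440,000 = €288,000. The remaining €1,152,000 passes to the descendants.
The descendants' portion (€1,152,000) is divided into 3 shares of €384,000: Lorcan's €384,000 share passes to Lorcan's issue; Kaspar's €384,000 share passes to Kaspar's issue; Dagny's €384,000 share passes to Dagny's issue.
Lorcan's share (€384,000) is divided into 4 shares of €96,000: Willa, Hanna, Zainab, and Liesel each take €96,000.
Kaspar's share (€384,000) is divided into 3 shares of €128,000: Zelie and Svea each take €128,000; Vance's €128,000 share passes to Vance's issue.
Vance's share (€128,000) is divided into 2 shares of €64,000: Petra and Sibyl each take €64,000.
Dagny's share (€384,000) is divided into 3 shares of €128,000: Xander and Freya each take €128,000; Uzoma's €128,000 share passes to Uzoma's issue.
Uzoma's share (€128,000) is divided into 2 shares of €64,000: Romilly and Dayo each take €64,000.

Freya receives €128,000.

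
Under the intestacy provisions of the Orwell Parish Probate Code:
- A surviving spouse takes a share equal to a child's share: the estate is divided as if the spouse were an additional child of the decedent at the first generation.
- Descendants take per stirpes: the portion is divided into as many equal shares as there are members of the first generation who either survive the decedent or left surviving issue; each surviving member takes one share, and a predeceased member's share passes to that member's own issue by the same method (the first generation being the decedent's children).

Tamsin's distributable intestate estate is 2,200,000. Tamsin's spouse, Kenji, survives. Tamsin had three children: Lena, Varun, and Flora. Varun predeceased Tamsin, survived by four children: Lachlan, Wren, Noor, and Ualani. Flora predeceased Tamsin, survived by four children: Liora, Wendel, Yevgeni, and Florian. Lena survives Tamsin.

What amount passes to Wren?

Wren receives 137,500.

The spouse counts as an additional share at the children's level, so there are 4 primary shares of 550,000. Kenji takes one such share (550,000).
The children's combined portion (1,650,000) is divided into 3 shares of 550,000: Lena takes 550,000; Varun's 550,000 share passes to Varun's issue; Flora's 550,000 share passes to Flora's issue.
Varun's share (550,000) is divided into 4 shares of 137,500: Lachlan, Wren, Noor, and Ualani each take 137,500.
Flora's share (550,000) is divided into 4 shares of 137,500: Liora, Wendel, Yevgeni, and Florian each take 137,500.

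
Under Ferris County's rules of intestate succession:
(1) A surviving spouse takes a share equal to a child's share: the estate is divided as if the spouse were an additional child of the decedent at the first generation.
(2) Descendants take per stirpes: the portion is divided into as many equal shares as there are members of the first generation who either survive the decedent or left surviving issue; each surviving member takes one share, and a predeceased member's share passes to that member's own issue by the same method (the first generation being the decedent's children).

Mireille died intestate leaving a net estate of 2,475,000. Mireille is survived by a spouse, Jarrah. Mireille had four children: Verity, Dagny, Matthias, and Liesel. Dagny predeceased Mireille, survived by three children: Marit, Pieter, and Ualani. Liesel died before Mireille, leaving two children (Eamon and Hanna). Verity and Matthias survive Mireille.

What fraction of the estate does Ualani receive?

The spouse counts as an additional share at the children's level, so there are 5 primary shares of 495,000. Jarrah takes one such share (495,000).
The children's combined portion (1,980,000) is divided into 4 shares of 495,000: Verity and Matthias each take 495,000; Dagny's 495,000 share passes to Dagny's issue; Liesel's 495,000 share passes to Liesel's issue.
Dagny's share (495,000) is divided into 3 shares of 165,000: Marit, Pieter, and Ualani each take 165,000.
Liesel's share (495,000) is divided into 2 shares of 247,500: Eamon and Hanna each take 247,500.

Ualani receives 1/15 of the estate.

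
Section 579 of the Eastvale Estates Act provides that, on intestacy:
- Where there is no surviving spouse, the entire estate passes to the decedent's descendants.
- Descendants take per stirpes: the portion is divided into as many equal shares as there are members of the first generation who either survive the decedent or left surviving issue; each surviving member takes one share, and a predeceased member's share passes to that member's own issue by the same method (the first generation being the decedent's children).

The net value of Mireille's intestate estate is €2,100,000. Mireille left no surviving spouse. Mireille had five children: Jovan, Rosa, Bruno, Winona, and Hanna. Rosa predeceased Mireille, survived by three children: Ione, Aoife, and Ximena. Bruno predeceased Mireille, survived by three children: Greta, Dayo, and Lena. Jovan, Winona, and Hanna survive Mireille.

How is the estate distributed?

The entire €2,100,000 passes to the descendants.
That amount (€2,100,000) is divided into 5 shares of €420,000: Jovan, Winona, and Hanna each take €420,000; Rosa's €420,000 share passes to Rosa's issue; Bruno's €420,000 share passes to Bruno's issue.
Rosa's share (€420,000) is divided into 3 shares of €140,000: Ione, Aoife, and Ximena each take €140,000.
Bruno's share (€420,000) is divided into 3 shares of €140,000: Greta, Dayo, and Lena each take €140,000.

Jovan: €420,000; Ione: €140,000; Aoife: €140,000; Ximena: €140,000; Greta: €140,000; Dayo: €140,000; Lena: €140,000; Winona: €420,000; Hanna: €420,000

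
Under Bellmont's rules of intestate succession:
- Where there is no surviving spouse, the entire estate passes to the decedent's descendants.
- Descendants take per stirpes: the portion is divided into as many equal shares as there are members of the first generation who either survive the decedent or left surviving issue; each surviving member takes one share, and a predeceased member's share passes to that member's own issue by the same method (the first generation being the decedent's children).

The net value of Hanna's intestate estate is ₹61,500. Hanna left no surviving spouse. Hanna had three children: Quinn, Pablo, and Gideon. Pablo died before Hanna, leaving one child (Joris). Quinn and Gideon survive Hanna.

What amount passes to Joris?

Joris receives ₹20,500.

The entire ₹61,500 passes to the descendants.
That amount (₹61,500) is divided into 3 shares of ₹20,500: Quinn and Gideon each take ₹20,500; Pablo's ₹20,500 share passes to Pablo's issue.
Pablo's share (₹20,500) passes entirely to Joris.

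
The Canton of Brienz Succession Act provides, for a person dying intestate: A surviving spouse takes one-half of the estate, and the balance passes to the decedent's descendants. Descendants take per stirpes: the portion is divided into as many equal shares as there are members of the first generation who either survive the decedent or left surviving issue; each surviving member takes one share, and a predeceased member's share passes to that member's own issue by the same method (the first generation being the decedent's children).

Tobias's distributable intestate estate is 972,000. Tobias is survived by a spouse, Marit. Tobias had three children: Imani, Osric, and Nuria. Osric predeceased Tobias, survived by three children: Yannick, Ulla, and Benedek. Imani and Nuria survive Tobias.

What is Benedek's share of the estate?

Marit takes one-half of 972,000 = 486,000. The remaining 486,000 passes to the descendants.
The descendants' portion (486,000) is divided into 3 shares of 162,000: Imani and Nuria each take 162,000; Osric's 162,000 share passes to Osric's issue.
Osric's share (162,000) is divided into 3 shares of 54,000: Yannick, Ulla, and Benedek each take 54,000.

Benedek receives 54,000.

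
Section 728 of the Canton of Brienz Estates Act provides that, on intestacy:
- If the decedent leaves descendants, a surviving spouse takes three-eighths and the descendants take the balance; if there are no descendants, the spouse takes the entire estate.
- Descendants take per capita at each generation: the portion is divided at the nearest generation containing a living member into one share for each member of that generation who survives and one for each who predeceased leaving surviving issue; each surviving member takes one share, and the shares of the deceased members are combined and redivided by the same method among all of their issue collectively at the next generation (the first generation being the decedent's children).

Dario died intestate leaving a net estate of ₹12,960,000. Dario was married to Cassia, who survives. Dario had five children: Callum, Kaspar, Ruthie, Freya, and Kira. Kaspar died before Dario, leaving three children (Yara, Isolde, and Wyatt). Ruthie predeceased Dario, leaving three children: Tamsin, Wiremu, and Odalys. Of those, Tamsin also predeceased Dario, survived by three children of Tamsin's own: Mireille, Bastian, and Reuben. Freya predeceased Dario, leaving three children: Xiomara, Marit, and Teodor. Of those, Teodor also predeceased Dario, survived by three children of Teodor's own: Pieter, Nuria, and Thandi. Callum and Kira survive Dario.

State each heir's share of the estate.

Cassia: ₹4,860,000; Callum: ₹1,620,000; Yara: ₹540,000; Isolde: ₹540,000; Wyatt: ₹540,000; Mireille: ₹180,000; Bastian: ₹180,000; Reuben: ₹180,000; Wiremu: ₹540,000; Odalys: ₹540,000; Xiomara: ₹540,000; Marit: ₹540,000; Pieter: ₹180,000; Nuria: ₹180,000; Thandi: ₹180,000; Kira: ₹1,620,000

Cassia takes three-eighths of ₹12,960,000 = ₹4,860,000. The remaining ₹8,100,000 passes to the descendants.
The descendants' portion (₹8,100,000) is divided at the children's generation into 5 shares of ₹1,620,000. Callum and Kira each take ₹1,620,000. The 3 shares of the deceased (Kaspar, Ruthie, and Freya) are combined into a pool of ₹4,860,000.
That pool (₹4,860,000) is divided at the grandchildren's generation into 9 shares of ₹540,000. Yara, Isolde, Wyatt, Wiremu, Odalys, Xiomara, and Marit each take ₹540,000. The 2 shares of the deceased (Tamsin and Teodor) are combined into a pool of ₹1,080,000.
That pool (₹1,080,000) is divided at the great-grandchildren's generation equally among Mireille, Bastian, Reuben, Pieter, Nuria, and Thandi: ₹180,000 each.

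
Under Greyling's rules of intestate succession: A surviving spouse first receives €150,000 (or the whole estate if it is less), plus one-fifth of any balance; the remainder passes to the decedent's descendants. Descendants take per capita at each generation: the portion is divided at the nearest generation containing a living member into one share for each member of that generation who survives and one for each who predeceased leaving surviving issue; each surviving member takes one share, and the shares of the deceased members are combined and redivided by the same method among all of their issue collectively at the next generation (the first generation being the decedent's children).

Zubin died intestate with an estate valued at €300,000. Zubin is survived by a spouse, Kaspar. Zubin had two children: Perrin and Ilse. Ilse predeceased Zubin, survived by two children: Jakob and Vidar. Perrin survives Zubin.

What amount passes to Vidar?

Vidar receives €30,000.

Kaspar first takes €150,000, leaving a balance of €150,000. Kaspar then takes one-fifth of the balance (€30,000), for a total of €180,000. The remaining €120,000 passes to the descendants.
The descendants' portion (€120,000) is divided at the children's generation into 2 shares of €60,000. Perrin takes €60,000. The remaining share for the deceased Ilse (€60,000) is carried to the next generation.
That pool (€60,000) is divided at the grandchildren's generation equally among Jakob and Vidar: €30,000 each.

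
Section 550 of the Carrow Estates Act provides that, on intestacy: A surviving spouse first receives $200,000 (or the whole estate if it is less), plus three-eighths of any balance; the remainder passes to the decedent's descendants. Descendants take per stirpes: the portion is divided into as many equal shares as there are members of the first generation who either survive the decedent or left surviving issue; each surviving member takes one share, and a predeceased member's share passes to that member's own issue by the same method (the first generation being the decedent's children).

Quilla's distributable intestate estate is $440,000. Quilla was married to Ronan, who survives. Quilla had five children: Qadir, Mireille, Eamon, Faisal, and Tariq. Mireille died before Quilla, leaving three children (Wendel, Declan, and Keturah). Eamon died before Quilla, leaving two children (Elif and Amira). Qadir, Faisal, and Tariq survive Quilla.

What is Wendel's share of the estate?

Ronan first takes $200,000, leaving a balance of $240,000. Ronan then takes three-eighths of the balance ($90,000), for a total of $290,000. The remaining $150,000 passes to the descendants.
The descendants' portion ($150,000) is divided into 5 shares of $30,000: Qadir, Faisal, and Tariq each take $30,000; Mireille's $30,000 share passes to Mireille's issue; Eamon's $30,000 share passes to Eamon's issue.
Mireille's share ($30,000) is divided into 3 shares of $10,000: Wendel, Declan, and Keturah each take $10,000.
Eamon's share ($30,000) is divided into 2 shares of $15,000: Elif and Amira each take $15,000.

Wendel receives $10,000.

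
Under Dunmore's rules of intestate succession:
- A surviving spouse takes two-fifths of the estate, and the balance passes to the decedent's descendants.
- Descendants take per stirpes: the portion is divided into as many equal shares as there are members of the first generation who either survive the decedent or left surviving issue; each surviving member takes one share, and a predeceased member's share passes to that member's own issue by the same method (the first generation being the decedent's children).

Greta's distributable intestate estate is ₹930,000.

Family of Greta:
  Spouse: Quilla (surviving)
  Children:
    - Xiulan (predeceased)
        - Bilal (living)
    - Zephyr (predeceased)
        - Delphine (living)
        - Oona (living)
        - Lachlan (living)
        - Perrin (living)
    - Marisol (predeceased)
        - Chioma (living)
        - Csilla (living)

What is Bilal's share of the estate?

Quilla takes two-fifths of ₹930,000 = ₹372,000. The remaining ₹558,000 passes to the descendants.
The descendants' portion (₹558,000) is divided into 3 shares of ₹186,000: Xiulan's ₹186,000 share passes to Xiulan's issue; Zephyr's ₹186,000 share passes to Zephyr's issue; Marisol's ₹186,000 share passes to Marisol's issue.
Xiulan's share (₹186,000) passes entirely to Bilal.
Zephyr's share (₹186,000) is divided into 4 shares of ₹46,500: Delphine, Oona, Lachlan, and Perrin each take ₹46,500.
Marisol's share (₹186,000) is divided into 2 shares of ₹93,000: Chioma and Csilla each take ₹93,000.

Bilal receives ₹186,000.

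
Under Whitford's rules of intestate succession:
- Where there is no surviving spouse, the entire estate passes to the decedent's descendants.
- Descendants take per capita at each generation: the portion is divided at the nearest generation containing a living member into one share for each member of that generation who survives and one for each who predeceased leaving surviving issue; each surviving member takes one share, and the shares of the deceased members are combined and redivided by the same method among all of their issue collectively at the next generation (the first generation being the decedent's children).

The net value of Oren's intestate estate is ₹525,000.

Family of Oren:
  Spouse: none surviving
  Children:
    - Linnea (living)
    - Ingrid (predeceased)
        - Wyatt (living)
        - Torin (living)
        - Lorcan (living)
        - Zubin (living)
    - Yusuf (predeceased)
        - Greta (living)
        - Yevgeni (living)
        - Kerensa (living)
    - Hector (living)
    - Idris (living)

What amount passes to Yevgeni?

Yevgeni receives ₹30,000.

The entire ₹525,000 passes to the descendants.
That amount (₹525,000) is divided at the children's generation into 5 shares of ₹105,000. Linnea, Hector, and Idris each take ₹105,000. The 2 shares of the deceased (Ingrid and Yusuf) are combined into a pool of ₹210,000.
That pool (₹210,000) is divided at the grandchildren's generation equally among Wyatt, Torin, Lorcan, Zubin, Greta, Yevgeni, and Kerensa: ₹30,000 each.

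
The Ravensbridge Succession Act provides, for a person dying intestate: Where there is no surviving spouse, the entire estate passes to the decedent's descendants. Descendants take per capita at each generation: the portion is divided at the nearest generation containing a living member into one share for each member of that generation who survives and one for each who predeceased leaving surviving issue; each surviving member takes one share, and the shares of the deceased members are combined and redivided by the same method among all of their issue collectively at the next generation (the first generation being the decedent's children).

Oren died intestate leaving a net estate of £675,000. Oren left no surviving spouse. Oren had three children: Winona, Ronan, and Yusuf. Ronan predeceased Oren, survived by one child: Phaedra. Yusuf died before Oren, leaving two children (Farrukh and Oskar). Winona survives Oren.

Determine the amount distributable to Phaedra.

Phaedra receives £150,000.

The entire £675,000 passes to the descendants.
That amount (£675,000) is divided at the children's generation into 3 shares of £225,000. Winona takes £225,000. The 2 shares of the deceased (Ronan and Yusuf) are combined into a pool of £450,000.
That pool (£450,000) is divided at the grandchildren's generation equally among Phaedra, Farrukh, and Oskar: £150,000 each.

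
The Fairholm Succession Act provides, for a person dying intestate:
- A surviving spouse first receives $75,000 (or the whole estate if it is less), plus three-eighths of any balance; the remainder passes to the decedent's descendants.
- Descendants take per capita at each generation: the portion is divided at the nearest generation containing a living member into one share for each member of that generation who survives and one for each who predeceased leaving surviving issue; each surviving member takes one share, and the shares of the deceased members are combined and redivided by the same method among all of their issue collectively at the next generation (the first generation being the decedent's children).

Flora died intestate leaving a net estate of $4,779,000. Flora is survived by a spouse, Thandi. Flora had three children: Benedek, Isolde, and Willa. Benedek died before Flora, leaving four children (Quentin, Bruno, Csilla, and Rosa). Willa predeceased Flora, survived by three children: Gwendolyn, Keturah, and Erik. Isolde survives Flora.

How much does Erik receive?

Erik receives $280,000.

Thandi first takes $75,000, leaving a balance of $4,704,000. Thandi then takes three-eighths of the balance ($1,764,000), for a total of $1,839,000. The remaining $2,940,000 passes to the descendants.
The descendants' portion ($2,940,000) is divided at the children's generation into 3 shares of $980,000. Isolde takes $980,000. The 2 shares of the deceased (Benedek and Willa) are combined into a pool of $1,960,000.
That pool ($1,960,000) is divided at the grandchildren's generation equally among Quentin, Bruno, Csilla, Rosa, Gwendolyn, Keturah, and Erik: $280,000 each.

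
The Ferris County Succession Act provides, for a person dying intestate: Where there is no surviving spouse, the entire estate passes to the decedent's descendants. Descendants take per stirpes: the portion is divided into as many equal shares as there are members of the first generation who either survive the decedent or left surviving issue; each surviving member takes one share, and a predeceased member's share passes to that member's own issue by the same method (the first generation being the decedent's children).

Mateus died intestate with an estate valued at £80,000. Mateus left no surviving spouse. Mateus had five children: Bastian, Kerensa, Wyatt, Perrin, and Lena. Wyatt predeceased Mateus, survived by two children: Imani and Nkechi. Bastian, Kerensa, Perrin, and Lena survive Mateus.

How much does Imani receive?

The entire £80,000 passes to the descendants.
That amount (£80,000) is divided into 5 shares of £16,000: Bastian, Kerensa, Perrin, and Lena each take £16,000; Wyatt's £16,000 share passes to Wyatt's issue.
Wyatt's share (£16,000) is divided into 2 shares of £8,000: Imani and Nkechi each take £8,000.

Imani receives £8,000.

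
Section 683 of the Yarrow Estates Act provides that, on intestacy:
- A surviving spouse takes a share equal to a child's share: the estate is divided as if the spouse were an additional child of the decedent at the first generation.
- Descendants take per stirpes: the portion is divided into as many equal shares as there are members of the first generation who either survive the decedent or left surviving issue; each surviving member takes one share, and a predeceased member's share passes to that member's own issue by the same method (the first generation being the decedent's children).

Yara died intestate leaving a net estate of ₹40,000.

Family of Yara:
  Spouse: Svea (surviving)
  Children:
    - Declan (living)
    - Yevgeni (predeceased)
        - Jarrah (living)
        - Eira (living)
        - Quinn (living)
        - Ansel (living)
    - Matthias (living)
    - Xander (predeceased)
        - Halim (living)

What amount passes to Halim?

Halim receives ₹8,000.

The spouse counts as an additional share at the children's level, so there are 5 primary shares of ₹8,000. Svea takes one such share (₹8,000).
The children's combined portion (₹32,000) is divided into 4 shares of ₹8,000: Declan and Matthias each take ₹8,000; Yevgeni's ₹8,000 share passes to Yevgeni's issue; Xander's ₹8,000 share passes to Xander's issue.
Yevgeni's share (₹8,000) is divided into 4 shares of ₹2,000: Jarrah, Eira, Quinn, and Ansel each take ₹2,000.
Xander's share (₹8,000) passes entirely to Halim.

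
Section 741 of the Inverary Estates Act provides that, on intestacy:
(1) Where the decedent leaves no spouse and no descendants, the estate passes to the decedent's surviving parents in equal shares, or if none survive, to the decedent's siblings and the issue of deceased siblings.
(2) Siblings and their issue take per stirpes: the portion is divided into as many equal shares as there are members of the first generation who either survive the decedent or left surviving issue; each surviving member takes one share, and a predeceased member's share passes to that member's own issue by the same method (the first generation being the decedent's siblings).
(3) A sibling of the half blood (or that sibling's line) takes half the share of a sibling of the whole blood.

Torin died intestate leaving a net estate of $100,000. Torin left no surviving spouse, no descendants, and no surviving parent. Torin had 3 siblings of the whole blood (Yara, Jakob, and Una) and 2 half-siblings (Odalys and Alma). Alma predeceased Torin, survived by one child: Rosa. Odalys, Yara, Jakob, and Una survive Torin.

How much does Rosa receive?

The entire $100,000 passes to the siblings and their issue.
Counting each half-blood sibling's line as half a unit, there are 4 units in $100,000, so one unit is $25,000. Whole-blood lines (Yara, Jakob, and Una) take $25,000 each; half-blood lines (Odalys and Alma) take $12,500 each.
Alma's share ($12,500) passes entirely to Rosa.

Rosa receives $12,500.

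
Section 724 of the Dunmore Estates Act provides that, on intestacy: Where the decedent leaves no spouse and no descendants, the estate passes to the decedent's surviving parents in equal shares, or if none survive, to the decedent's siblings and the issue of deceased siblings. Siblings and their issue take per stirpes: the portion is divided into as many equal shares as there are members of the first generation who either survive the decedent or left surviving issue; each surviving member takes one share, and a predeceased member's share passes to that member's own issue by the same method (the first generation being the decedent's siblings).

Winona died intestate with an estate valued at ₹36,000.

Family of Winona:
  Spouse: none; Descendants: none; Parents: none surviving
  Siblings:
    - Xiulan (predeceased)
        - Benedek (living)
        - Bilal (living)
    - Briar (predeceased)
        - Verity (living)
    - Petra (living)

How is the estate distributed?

Benedek: ₹6,000; Bilal: ₹6,000; Verity: ₹12,000; Petra: ₹12,000

The entire ₹36,000 passes to the siblings and their issue.
That amount (₹36,000) is divided into 3 shares of ₹12,000: Petra takes ₹12,000; Xiulan's ₹12,000 share passes to Xiulan's issue; Briar's ₹12,000 share passes to Briar's issue.
Xiulan's share (₹12,000) is divided into 2 shares of ₹6,000: Benedek and Bilal each take ₹6,000.
Briar's share (₹12,000) passes entirely to Verity.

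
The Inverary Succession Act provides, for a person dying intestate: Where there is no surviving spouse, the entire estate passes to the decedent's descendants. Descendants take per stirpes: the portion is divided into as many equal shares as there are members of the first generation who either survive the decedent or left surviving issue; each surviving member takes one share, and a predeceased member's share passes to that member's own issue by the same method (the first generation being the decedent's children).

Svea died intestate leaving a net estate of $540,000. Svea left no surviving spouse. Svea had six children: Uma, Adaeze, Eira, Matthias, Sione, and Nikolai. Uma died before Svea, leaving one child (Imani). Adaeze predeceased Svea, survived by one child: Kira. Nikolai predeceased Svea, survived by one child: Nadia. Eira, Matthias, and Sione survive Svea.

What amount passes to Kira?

Kira receives $90,000.

The entire $540,000 passes to the descendants.
That amount ($540,000) is divided into 6 shares of $90,000: Eira, Matthias, and Sione each take $90,000; Uma's $90,000 share passes to Uma's issue; Adaeze's $90,000 share passes to Adaeze's issue; Nikolai's $90,000 share passes to Nikolai's issue.
Uma's share ($90,000) passes entirely to Imani.
Adaeze's share ($90,000) passes entirely to Kira.
Nikolai's share ($90,000) passes entirely to Nadia.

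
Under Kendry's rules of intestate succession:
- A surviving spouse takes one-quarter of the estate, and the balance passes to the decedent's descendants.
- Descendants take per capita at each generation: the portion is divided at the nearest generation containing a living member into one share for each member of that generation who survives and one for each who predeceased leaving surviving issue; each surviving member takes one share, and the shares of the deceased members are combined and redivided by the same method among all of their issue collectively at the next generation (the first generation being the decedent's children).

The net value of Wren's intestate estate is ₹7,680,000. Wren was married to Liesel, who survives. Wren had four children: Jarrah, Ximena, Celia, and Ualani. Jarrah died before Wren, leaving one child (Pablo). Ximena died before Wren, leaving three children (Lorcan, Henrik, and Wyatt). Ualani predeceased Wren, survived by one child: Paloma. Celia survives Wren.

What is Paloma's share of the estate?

Paloma receives ₹864,000.

Liesel takes one-quarter of ₹7,680,000 = ₹1,920,000. The remaining ₹5,760,000 passes to the descendants.
The descendants' portion (₹5,760,000) is divided at the children's generation into 4 shares of ₹1,440,000. Celia takes ₹1,440,000. The 3 shares of the deceased (Jarrah, Ximena, and Ualani) are combined into a pool of ₹4,320,000.
That pool (₹4,320,000) is divided at the grandchildren's generation equally among Pablo, Lorcan, Henrik, Wyatt, and Paloma: ₹864,000 each.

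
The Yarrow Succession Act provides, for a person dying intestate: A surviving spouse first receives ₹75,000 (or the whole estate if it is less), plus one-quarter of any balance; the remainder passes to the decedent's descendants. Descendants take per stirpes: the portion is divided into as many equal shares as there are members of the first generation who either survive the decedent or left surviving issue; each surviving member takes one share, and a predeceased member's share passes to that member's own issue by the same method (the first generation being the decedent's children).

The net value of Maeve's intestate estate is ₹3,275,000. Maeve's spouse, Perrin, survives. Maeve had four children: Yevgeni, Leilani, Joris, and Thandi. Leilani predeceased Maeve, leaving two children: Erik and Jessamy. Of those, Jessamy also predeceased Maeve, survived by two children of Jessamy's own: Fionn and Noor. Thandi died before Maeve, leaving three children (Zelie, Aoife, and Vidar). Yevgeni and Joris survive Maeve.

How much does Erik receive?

Erik receives ₹300,000.

Perrin first takes ₹75,000, leaving a balance of ₹3,200,000. Perrin then takes one-quarter of the balance (₹800,000), for a total of ₹875,000. The remaining ₹2,400,000 passes to the descendants.
The descendants' portion (₹2,400,000) is divided into 4 shares of ₹600,000: Yevgeni and Joris each take ₹600,000; Leilani's ₹600,000 share passes to Leilani's issue; Thandi's ₹600,000 share passes to Thandi's issue.
Leilani's share (₹600,000) is divided into 2 shares of ₹300,000: Erik takes ₹300,000; Jessamy's ₹300,000 share passes to Jessamy's issue.
Jessamy's share (₹300,000) is divided into 2 shares of ₹150,000: Fionn and Noor each take ₹150,000.
Thandi's share (₹600,000) is divided into 3 shares of ₹200,000: Zelie, Aoife, and Vidar each take ₹200,000.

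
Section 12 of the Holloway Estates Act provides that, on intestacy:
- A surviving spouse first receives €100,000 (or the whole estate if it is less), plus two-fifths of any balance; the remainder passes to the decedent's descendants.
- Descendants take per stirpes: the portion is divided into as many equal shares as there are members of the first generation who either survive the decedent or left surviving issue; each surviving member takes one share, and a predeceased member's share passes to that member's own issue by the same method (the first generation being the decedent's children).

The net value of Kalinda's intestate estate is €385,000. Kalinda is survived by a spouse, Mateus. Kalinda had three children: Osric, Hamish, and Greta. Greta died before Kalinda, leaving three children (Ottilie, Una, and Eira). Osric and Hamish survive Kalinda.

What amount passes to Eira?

Eira receives €19,000.

Mateus first takes €100,000, leaving a balance of €285,000. Mateus then takes two-fifths of the balance (€114,000), for a total of €214,000. The remaining €171,000 passes to the descendants.
The descendants' portion (€171,000) is divided into 3 shares of €57,000: Osric and Hamish each take €57,000; Greta's €57,000 share passes to Greta's issue.
Greta's share (€57,000) is divided into 3 shares of €19,000: Ottilie, Una, and Eira each take €19,000.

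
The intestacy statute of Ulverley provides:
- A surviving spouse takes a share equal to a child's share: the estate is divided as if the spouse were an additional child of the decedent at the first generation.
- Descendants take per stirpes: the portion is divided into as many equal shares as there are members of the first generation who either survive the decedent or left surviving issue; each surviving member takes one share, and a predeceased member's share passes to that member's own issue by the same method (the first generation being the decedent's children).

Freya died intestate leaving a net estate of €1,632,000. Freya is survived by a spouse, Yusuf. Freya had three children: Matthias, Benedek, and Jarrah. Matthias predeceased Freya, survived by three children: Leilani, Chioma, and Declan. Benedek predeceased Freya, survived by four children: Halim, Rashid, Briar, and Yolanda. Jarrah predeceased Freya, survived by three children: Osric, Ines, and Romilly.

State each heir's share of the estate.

The spouse counts as an additional share at the children's level, so there are 4 primary shares of €408,000. Yusuf takes one such share (€408,000).
The children's combined portion (€1,224,000) is divided into 3 shares of €408,000: Matthias's €408,000 share passes to Matthias's issue; Benedek's €408,000 share passes to Benedek's issue; Jarrah's €408,000 share passes to Jarrah's issue.
Matthias's share (€408,000) is divided into 3 shares of €136,000: Leilani, Chioma, and Declan each take €136,000.
Benedek's share (€408,000) is divided into 4 shares of €102,000: Halim, Rashid, Briar, and Yolanda each take €102,000.
Jarrah's share (€408,000) is divided into 3 shares of €136,000: Osric, Ines, and Romilly each take €136,000.

Yusuf: €408,000; Leilani: €136,000; Chioma: €136,000; Declan: €136,000; Halim: €102,000; Rashid: €102,000; Briar: €102,000; Yolanda: €102,000; Osric: €136,000; Ines: €136,000; Romilly: €136,000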